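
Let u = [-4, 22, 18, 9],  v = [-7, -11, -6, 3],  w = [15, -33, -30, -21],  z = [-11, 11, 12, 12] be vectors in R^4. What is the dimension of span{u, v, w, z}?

Apply Gaussian elimination to the matrix whose rows are u, v, w, z.
The echelon form has 2 nonzero rows, so the rank is 2.

dim = 2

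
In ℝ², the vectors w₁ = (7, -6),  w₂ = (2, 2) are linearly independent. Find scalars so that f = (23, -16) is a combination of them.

Set up the augmented matrix [w₁ | w₂ | f] and row-reduce.
Row-reducing the augmented matrix gives the unique coefficients (a₁, a₂) = (3, 1).

f = 3w₁ + w₂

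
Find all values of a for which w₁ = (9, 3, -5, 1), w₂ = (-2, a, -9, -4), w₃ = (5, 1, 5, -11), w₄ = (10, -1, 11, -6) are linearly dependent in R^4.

The set is linearly dependent precisely when det[w₁; w₂; w₃; w₄] = 0.
Expanding, det = 1224*a - 4080.
This vanishes exactly when a = 10/3.

a = 10/3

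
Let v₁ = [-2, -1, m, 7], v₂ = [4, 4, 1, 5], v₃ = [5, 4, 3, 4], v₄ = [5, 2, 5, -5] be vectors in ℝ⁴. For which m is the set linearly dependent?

Dependence holds iff the 4×4 matrix [v₁ v₂ v₃ v₄] is singular.
Cofactor expansion gives det = 18*m - 3.
Solving 18*m - 3 = 0 yields m = 1/6.

m = 1/6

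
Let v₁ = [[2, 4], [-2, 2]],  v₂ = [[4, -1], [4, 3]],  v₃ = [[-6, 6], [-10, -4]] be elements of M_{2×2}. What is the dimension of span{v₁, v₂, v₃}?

2

Pass to coordinate vectors with respect to the basis {E₁₁, E₁₂, E₂₁, E₂₂}.
Row-reduce the 3×4 matrix with these as rows.
There are 2 pivot columns, so rank = 2.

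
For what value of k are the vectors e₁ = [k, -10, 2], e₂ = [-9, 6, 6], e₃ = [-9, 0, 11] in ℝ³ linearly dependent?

k = 57/11

Dependence holds iff the 3×3 matrix [e₁ e₂ e₃] is singular.
Cofactor expansion gives det = 66*k - 342.
Setting this to zero gives k = 57/11.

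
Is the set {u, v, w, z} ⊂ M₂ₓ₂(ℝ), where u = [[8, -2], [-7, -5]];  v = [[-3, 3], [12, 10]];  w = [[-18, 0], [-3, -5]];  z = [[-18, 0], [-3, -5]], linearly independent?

Take coordinates with respect to the standard basis {E₁₁, E₁₂, E₂₁, E₂₂}.
The matrix [u|v|w|z] has determinant 0.
A zero determinant means the columns are linearly dependent.
Indeed 3u + 2v + w = 0.

linearly dependent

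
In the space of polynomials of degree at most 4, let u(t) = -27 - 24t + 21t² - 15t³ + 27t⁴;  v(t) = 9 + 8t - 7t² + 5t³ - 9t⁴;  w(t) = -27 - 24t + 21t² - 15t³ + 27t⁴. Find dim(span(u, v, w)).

dim = 1

Pass to coordinate vectors with respect to the basis {1, t, …, t⁴}.
Row-reduce the 3×5 matrix with these as rows.
There is 1 pivot column, so rank = 1.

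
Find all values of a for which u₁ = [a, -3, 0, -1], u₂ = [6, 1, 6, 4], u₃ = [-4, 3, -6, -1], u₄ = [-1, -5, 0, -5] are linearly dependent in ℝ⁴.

a = -3

The set is linearly dependent precisely when det[u₁; u₂; u₃; u₄] = 0.
Cofactor expansion gives det = 30*a + 90.
This vanishes exactly when a = -3.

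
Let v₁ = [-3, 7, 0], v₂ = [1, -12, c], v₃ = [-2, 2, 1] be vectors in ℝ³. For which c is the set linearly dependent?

Place the vectors as rows of a 3×3 matrix; dependence ⇔ determinant zero.
The determinant works out to 29 - 8*c.
This vanishes exactly when c = 29/8.

c = 29/8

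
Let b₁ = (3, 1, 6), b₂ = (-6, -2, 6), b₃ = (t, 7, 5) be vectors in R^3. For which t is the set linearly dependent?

t = 21

The vectors are dependent exactly when the determinant of the matrix with rows b₁, b₂, b₃ vanishes.
The determinant works out to 18*t - 378.
Setting this to zero gives t = 21.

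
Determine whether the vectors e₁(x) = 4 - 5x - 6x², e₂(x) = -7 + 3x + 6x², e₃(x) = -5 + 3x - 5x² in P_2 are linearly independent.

linearly independent

Take coordinates with respect to the standard basis {1, x, x²}.
Place the vectors as rows of a 3×3 matrix and reduce to echelon form.
The reduction yields 3 nonzero rows, so the rank is 3.
Since rank = 3 (the number of vectors), the set is linearly independent.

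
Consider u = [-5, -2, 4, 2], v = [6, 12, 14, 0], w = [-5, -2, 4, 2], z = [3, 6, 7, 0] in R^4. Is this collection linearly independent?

The matrix [u|v|w|z] has determinant 0.
A zero determinant means the columns are linearly dependent.
Indeed u - w = 0.

linearly dependent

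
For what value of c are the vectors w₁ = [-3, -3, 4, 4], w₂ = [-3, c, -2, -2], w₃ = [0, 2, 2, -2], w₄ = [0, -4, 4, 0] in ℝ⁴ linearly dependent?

c = 15

Dependence holds iff the 4×4 matrix [w₁ w₂ w₃ w₄] is singular.
Expanding, det = 360 - 24*c.
This vanishes exactly when c = 15.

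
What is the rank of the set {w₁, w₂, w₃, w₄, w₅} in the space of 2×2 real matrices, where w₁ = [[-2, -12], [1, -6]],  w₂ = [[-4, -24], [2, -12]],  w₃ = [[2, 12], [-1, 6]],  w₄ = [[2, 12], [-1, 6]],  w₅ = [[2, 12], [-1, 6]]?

Represent each element by its coordinate vector in ℝ⁴.
Form the matrix with w₁, w₂, w₃, w₄, w₅ as columns and reduce.
There is 1 pivot column, so rank = 1.
(With 5 elements in a 4-dimensional space the rank is at most 4.)

1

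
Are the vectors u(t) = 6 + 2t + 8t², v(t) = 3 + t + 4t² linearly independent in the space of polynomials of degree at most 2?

Write each element as a coordinate vector in ℝ³ using {1, t, t²}.
Row-reduce the matrix whose columns are u, v.
The reduction yields 1 nonzero row, so the rank is 1.
Since rank 1 < 2, the set is linearly dependent.
Indeed u - 2v = 0.

linearly dependent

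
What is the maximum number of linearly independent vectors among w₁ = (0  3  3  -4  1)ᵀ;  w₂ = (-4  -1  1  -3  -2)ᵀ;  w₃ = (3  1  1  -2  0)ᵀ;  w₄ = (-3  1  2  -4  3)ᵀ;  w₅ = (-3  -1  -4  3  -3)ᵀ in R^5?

5

Put the 5×5 matrix [w₁|w₂|w₃|w₄|w₅] into echelon form.
Reduction leaves 5 leading entries, giving rank 5.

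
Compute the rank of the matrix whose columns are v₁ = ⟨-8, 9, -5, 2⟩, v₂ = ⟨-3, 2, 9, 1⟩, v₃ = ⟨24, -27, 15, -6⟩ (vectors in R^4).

rank 2

Put the 4×3 matrix [v₁|v₂|v₃] into echelon form.
The echelon form has 2 nonzero rows, so the rank is 2.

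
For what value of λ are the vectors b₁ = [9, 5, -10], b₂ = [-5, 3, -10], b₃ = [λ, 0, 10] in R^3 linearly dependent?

λ = 26

Dependence holds iff the 3×3 matrix [b₁ b₂ b₃] is singular.
Expanding, det = 520 - 20*λ.
Solving 520 - 20*λ = 0 yields λ = 26.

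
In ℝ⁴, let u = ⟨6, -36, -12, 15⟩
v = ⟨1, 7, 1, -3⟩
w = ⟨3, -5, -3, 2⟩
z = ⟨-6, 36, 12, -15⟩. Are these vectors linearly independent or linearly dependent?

Row-reduce the matrix whose columns are u, v, w, z.
The reduction yields 2 nonzero rows, so the rank is 2.
Since rank 2 < 4, the set is linearly dependent.
Indeed u + 3v - 3w = 0.

linearly dependent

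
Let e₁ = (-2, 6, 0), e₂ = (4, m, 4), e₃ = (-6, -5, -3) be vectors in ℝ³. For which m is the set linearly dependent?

m = 56/3

The set is linearly dependent precisely when det[e₁; e₂; e₃] = 0.
The determinant works out to 6*m - 112.
Solving 6*m - 112 = 0 yields m = 56/3.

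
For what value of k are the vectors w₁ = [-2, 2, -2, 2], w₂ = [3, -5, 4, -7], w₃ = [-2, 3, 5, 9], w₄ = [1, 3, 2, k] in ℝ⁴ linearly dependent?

k = 9

The vectors are dependent exactly when the determinant of the matrix with rows w₁, w₂, w₃, w₄ vanishes.
Cofactor expansion gives det = 30*k - 270.
This vanishes exactly when k = 9.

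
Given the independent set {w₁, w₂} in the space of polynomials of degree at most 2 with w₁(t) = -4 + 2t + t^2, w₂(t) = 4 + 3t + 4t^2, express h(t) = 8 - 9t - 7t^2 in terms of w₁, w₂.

Work in coordinates with respect to the standard basis {1, t, t^2}.
Set up the augmented matrix [w₁ | w₂ | h] and row-reduce.
The system has the unique solution (a₁, a₂) = (-3, -1).

h = -3w₁ - w₂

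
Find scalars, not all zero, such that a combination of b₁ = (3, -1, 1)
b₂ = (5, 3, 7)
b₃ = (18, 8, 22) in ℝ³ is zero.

b₁ + 3b₂ - b₃ = 0

Set up α₁b₁ + … + α₃b₃ = 0 and solve the homogeneous system.
A generator of the null space is (1, 3, -1).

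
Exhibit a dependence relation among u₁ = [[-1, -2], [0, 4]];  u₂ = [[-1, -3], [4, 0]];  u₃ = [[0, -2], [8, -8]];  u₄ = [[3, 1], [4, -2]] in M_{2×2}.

Pass to coordinate vectors relative to the basis {E₁₁, E₁₂, E₂₁, E₂₂}.
Set up α₁u₁ + … + α₄u₄ = 0 and solve the homogeneous system.
One solution (up to scaling) is (2, -2, 1, 0).

2u₁ - 2u₂ + u₃ = 0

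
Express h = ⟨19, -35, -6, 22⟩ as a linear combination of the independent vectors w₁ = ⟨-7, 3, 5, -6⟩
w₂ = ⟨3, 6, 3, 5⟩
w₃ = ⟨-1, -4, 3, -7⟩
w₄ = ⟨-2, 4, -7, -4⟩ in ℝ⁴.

Since w₁, w₂, w₃, w₄ are independent, the coefficients expressing h are uniquely determined by a linear system.
The system has the unique solution (c₁, …, c₄) = (-3, -3, -1, -3).

h = -3w₁ - 3w₂ - w₃ - 3w₄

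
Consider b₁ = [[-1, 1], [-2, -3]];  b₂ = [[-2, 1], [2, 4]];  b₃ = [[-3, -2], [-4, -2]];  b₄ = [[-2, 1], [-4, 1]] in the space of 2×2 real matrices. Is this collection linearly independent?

linearly independent

Take coordinates with respect to the standard basis {E₁₁, E₁₂, E₂₁, E₂₂}.
Place the vectors as rows of a 4×4 matrix and reduce to echelon form.
The reduction yields 4 nonzero rows, so the rank is 4.
Since rank = 4 (the number of vectors), the set is linearly independent.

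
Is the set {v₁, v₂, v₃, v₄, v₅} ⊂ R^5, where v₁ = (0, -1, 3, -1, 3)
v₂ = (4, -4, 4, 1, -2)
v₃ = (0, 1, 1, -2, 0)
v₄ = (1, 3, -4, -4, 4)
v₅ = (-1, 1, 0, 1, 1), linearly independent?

Place the vectors as rows of a 5×5 matrix and reduce to echelon form.
The reduction yields 5 nonzero rows, so the rank is 5.
Since rank = 5 (the number of vectors), the set is linearly independent.

linearly independent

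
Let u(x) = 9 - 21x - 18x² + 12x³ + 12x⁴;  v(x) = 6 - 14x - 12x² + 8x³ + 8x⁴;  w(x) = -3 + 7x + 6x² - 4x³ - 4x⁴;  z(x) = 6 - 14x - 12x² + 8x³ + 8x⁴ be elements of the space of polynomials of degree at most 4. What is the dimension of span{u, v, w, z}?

Use coordinates relative to {1, x, …, x⁴}.
Apply Gaussian elimination to the matrix whose rows are u, v, w, z.
Exactly 1 pivot survives; hence the rank is 1.

dim = 1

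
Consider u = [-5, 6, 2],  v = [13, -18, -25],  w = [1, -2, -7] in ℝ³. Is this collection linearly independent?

linearly dependent

The matrix [u|v|w] has determinant 0.
A zero determinant means the columns are linearly dependent.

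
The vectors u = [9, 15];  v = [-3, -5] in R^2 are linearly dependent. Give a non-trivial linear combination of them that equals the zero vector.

Write the vectors as columns of a matrix and find a nonzero vector in its null space.
The free variable yields coefficients (1, 3) (any nonzero multiple also works).

u + 3v = 0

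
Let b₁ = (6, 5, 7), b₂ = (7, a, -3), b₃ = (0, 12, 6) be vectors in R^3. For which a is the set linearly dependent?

a = -33/2

The set is linearly dependent precisely when det[b₁; b₂; b₃] = 0.
Cofactor expansion gives det = 36*a + 594.
Solving 36*a + 594 = 0 yields a = -33/2.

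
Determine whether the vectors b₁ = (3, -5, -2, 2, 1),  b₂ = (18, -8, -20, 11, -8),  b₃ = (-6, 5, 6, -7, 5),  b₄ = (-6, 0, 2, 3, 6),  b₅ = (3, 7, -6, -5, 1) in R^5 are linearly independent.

linearly dependent

Place the vectors as rows of a 5×5 matrix and reduce to echelon form.
The reduction yields 4 nonzero rows, so the rank is 4.
Since rank 4 < 5, the set is linearly dependent.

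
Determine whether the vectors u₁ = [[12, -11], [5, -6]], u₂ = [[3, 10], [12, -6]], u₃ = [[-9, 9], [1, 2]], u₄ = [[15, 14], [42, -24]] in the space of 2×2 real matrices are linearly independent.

Write each element as a coordinate vector in ℝ⁴ using {E₁₁, E₁₂, E₂₁, E₂₂}.
Form the 4×4 matrix with these as columns; its determinant is 0.
A zero determinant means the columns are linearly dependent.

linearly dependent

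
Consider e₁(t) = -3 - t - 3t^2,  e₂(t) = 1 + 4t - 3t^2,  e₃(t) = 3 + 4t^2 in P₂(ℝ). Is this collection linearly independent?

Take coordinates with respect to the standard basis {1, t, t^2}.
The matrix [e₁|e₂|e₃] has determinant 1.
A nonzero determinant means the columns are linearly independent.

linearly independent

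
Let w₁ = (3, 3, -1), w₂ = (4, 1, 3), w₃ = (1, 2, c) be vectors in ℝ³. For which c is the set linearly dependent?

c = -16/9

Dependence holds iff the 3×3 matrix [w₁ w₂ w₃] is singular.
Cofactor expansion gives det = -9*c - 16.
Setting this to zero gives c = -16/9.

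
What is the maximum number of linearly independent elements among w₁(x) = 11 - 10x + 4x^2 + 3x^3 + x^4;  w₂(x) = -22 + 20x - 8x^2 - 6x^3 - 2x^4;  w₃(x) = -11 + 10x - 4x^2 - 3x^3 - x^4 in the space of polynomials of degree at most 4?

Use coordinates relative to {1, x, …, x^4}.
Put the 5×3 matrix [w₁|w₂|w₃] into echelon form.
Exactly 1 pivot survives; hence the rank is 1.

1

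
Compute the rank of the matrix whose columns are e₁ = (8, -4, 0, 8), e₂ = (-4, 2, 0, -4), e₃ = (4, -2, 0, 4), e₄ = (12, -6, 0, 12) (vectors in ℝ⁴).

1

Row-reduce the 4×4 matrix with these as rows.
There is 1 pivot column, so rank = 1.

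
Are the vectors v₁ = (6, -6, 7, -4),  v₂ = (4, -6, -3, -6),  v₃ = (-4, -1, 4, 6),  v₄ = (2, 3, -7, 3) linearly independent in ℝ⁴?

linearly independent

The matrix [v₁|v₂|v₃|v₄] has determinant -2654.
A nonzero determinant means the columns are linearly independent.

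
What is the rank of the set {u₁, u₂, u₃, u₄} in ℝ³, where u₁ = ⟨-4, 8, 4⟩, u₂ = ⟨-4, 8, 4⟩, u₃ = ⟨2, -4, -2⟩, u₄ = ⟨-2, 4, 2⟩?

Put the 3×4 matrix [u₁|u₂|u₃|u₄] into echelon form.
There is 1 pivot column, so rank = 1.
(With 4 elements in a 3-dimensional space the rank is at most 3.)

1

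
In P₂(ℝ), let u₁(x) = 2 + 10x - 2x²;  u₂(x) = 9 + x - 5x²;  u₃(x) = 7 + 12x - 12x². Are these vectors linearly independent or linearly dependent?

Write each element as a coordinate vector in ℝ³ using {1, x, x²}.
Form the 3×3 matrix with these as columns; its determinant is 624.
A nonzero determinant means the columns are linearly independent.

linearly independent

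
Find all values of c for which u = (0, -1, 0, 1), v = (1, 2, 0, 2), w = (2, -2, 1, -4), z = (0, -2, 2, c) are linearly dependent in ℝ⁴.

Dependence holds iff the 4×4 matrix [u v w z] is singular.
Expanding, det = c + 26.
Setting this to zero gives c = -26.

c = -26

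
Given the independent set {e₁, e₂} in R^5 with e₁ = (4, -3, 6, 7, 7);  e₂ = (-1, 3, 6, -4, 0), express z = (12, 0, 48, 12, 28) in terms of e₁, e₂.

z = 4e₁ + 4e₂

Since e₁, e₂ are independent, the coefficients expressing z are uniquely determined by a linear system.
Row-reducing the augmented matrix gives the unique coefficients (c₁, c₂) = (4, 4).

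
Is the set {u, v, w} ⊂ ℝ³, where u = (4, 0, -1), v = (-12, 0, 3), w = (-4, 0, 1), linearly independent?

Row-reduce the matrix whose columns are u, v, w.
The reduction yields 1 nonzero row, so the rank is 1.
Since rank 1 < 3, the set is linearly dependent.
Indeed 3u + v = 0.

linearly dependent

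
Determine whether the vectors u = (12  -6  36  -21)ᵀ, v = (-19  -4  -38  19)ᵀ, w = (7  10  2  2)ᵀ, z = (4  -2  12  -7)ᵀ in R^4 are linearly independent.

One vector is a scalar multiple of another, so the set is dependent.

linearly dependent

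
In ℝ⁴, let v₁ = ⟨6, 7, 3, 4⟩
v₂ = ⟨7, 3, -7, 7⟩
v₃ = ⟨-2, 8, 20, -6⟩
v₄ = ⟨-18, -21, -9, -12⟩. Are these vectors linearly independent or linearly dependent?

linearly dependent

The matrix [v₁|v₂|v₃|v₄] has determinant 0.
A zero determinant means the columns are linearly dependent.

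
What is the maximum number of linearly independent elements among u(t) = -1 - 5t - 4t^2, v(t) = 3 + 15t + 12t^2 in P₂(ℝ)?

1

Represent each element by its coordinate vector in ℝ³.
Row-reduce the 2×3 matrix with these as rows.
Exactly 1 pivot survives; hence the rank is 1.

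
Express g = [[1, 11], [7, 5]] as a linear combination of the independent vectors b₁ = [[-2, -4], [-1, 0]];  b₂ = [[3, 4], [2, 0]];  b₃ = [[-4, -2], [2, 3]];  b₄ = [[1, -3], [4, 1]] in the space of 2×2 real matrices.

g = b₁ + 4b₂ + 2b₃ - b₄

Take coordinate vectors relative to {E₁₁, E₁₂, E₂₁, E₂₂}.
Since b₁, b₂, b₃, b₄ are independent, the coefficients expressing g are uniquely determined by a linear system.
Back-substitution yields (a₁, …, a₄) = (1, 4, 2, -1).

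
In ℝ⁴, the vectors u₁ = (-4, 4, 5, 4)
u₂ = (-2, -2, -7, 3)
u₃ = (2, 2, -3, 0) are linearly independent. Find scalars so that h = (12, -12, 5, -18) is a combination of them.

Since u₁, u₂, u₃ are independent, the coefficients expressing h are uniquely determined by a linear system.
Row-reducing the augmented matrix gives the unique coefficients (a₁, a₂, a₃) = (-3, -2, -2).

h = -3u₁ - 2u₂ - 2u₃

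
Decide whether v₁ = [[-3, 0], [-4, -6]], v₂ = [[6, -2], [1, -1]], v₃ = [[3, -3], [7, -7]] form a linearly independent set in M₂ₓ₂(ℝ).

linearly independent

Take coordinates with respect to the standard basis {E₁₁, E₁₂, E₂₁, E₂₂}.
Row-reduce the matrix whose columns are v₁, v₂, v₃.
The reduction yields 3 nonzero rows, so the rank is 3.
Since rank = 3 (the number of vectors), the set is linearly independent.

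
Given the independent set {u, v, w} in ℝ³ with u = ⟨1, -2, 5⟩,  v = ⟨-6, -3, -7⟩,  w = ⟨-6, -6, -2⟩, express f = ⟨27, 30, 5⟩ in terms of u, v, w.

f = -3u - 2v - 3w

Set up the augmented matrix [u | v | w | f] and row-reduce.
Row-reducing the augmented matrix gives the unique coefficients (c₁, c₂, c₃) = (-3, -2, -3).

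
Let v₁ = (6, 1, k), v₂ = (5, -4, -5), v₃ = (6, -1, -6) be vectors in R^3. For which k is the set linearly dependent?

Dependence holds iff the 3×3 matrix [v₁ v₂ v₃] is singular.
Expanding, det = 19*k + 114.
Solving 19*k + 114 = 0 yields k = -6.

k = -6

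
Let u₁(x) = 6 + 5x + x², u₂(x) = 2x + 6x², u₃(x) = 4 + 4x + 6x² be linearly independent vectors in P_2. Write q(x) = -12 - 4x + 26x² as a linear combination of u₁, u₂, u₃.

Work in coordinates with respect to the standard basis {1, x, x²}.
Solve the system with u₁, u₂, u₃ as columns and q as the right-hand side.
The system has the unique solution (a₁, a₂, a₃) = (-4, 2, 3).

q = -4u₁ + 2u₂ + 3u₃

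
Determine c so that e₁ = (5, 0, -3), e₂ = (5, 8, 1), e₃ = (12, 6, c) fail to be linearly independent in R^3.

Dependence holds iff the 3×3 matrix [e₁ e₂ e₃] is singular.
Cofactor expansion gives det = 40*c + 168.
This vanishes exactly when c = -21/5.

c = -21/5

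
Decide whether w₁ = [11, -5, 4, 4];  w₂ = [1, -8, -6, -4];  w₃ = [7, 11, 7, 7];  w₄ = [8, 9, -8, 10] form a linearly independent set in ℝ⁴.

linearly independent

Place the vectors as rows of a 4×4 matrix and reduce to echelon form.
The reduction yields 4 nonzero rows, so the rank is 4.
Since rank = 4 (the number of vectors), the set is linearly independent.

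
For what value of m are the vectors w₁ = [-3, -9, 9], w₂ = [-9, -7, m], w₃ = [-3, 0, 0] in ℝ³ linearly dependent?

m = 7

Place the vectors as rows of a 3×3 matrix; dependence ⇔ determinant zero.
The determinant works out to 27*m - 189.
Solving 27*m - 189 = 0 yields m = 7.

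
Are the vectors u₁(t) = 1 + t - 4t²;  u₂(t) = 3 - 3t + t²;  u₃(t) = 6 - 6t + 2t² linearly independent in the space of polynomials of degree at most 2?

Take coordinates with respect to the standard basis {1, t, t²}.
Form the 3×3 matrix with these as columns; its determinant is 0.
A zero determinant means the columns are linearly dependent.

linearly dependent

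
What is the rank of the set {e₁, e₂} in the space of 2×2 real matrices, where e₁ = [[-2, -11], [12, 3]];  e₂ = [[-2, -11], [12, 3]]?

rank 1

Represent each element by its coordinate vector in ℝ⁴.
Apply Gaussian elimination to the matrix whose rows are e₁, e₂.
There is 1 pivot column, so rank = 1.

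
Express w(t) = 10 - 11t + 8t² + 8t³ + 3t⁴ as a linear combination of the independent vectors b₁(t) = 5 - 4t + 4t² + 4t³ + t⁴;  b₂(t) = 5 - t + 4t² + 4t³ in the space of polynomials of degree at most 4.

w = 3b₁ - b₂

Take coordinate vectors relative to {1, t, …, t⁴}.
Solve the system with b₁, b₂ as columns and w as the right-hand side.
Back-substitution yields (a₁, a₂) = (3, -1).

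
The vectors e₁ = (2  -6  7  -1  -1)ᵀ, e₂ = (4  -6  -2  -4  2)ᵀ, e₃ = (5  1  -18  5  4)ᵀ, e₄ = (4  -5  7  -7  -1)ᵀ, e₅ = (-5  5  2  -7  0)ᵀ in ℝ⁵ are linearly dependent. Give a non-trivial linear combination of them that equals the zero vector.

Row-reduce the matrix with e₁, e₂, e₃, e₄, e₅ as columns; the null space gives the coefficients.
One solution (up to scaling) is (2, -1, 1, 0, 1).

2e₁ - e₂ + e₃ + e₅ = 0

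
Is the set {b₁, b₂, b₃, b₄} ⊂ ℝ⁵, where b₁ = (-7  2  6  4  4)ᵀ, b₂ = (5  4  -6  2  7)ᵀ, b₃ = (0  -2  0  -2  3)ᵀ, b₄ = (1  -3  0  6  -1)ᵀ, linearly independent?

Row-reduce the matrix whose columns are b₁, b₂, b₃, b₄.
The reduction yields 4 nonzero rows, so the rank is 4.
Since rank = 4 (the number of vectors), the set is linearly independent.

linearly independent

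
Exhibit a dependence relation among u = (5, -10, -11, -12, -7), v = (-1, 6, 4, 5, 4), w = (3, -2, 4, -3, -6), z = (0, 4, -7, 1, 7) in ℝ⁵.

u + 2v - w - z = 0

Row-reduce the matrix with u, v, w, z as columns; the null space gives the coefficients.
A generator of the null space is (1, 2, -1, -1).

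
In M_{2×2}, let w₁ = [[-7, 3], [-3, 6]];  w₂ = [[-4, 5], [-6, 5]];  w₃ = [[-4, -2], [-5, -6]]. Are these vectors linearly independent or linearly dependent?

Take coordinates with respect to the standard basis {E₁₁, E₁₂, E₂₁, E₂₂}.
Place the vectors as rows of a 3×4 matrix and reduce to echelon form.
The reduction yields 3 nonzero rows, so the rank is 3.
Since rank = 3 (the number of vectors), the set is linearly independent.

linearly independent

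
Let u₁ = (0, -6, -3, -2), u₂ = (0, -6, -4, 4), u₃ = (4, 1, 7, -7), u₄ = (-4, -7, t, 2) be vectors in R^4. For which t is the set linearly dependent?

t = -19/2

The set is linearly dependent precisely when det[u₁; u₂; u₃; u₄] = 0.
Expanding, det = 144*t + 1368.
This vanishes exactly when t = -19/2.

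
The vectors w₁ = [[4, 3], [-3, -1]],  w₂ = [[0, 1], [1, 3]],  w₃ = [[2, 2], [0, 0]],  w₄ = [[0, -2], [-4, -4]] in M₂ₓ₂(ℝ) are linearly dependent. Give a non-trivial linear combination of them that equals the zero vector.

Write each element as a vector in ℝ⁴ using {E₁₁, E₁₂, E₂₁, E₂₂}.
Write the vectors as columns of a matrix and find a nonzero vector in its null space.
A generator of the null space is (1, -1, -2, -1).

w₁ - w₂ - 2w₃ - w₄ = 0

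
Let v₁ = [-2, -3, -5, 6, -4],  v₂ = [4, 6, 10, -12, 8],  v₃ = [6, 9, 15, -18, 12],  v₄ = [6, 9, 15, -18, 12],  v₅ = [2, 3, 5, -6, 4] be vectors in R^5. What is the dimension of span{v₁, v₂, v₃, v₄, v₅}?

Apply Gaussian elimination to the matrix whose rows are v₁, v₂, v₃, v₄, v₅.
Reduction leaves 1 leading entry, giving rank 1.

1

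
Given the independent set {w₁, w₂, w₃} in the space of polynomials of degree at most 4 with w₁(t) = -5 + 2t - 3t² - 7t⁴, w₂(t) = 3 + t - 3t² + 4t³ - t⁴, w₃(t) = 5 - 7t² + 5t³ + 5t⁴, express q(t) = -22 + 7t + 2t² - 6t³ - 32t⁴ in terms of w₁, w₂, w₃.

q = 3w₁ + w₂ - 2w₃

Identify each element with its coordinate vector in ℝ⁵ via {1, t, …, t⁴}.
Since w₁, w₂, w₃ are independent, the coefficients expressing q are uniquely determined by a linear system.
Row-reducing the augmented matrix gives the unique coefficients (a₁, a₂, a₃) = (3, 1, -2).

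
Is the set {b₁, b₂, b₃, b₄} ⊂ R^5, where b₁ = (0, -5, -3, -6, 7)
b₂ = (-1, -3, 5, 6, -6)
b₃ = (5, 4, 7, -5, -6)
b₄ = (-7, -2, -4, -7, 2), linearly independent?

linearly independent

Row-reduce the matrix whose columns are b₁, b₂, b₃, b₄.
The reduction yields 4 nonzero rows, so the rank is 4.
Since rank = 4 (the number of vectors), the set is linearly independent.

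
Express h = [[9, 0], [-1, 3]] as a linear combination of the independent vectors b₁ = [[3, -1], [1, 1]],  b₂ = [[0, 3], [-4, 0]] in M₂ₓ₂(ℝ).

Work in coordinates with respect to the standard basis {E₁₁, E₁₂, E₂₁, E₂₂}.
Set up the augmented matrix [b₁ | b₂ | h] and row-reduce.
The system has the unique solution (α₁, α₂) = (3, 1).

h = 3b₁ + b₂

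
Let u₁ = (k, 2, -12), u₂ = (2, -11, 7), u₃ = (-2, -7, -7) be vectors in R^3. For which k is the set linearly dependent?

k = -24/7

The vectors are dependent exactly when the determinant of the matrix with rows u₁, u₂, u₃ vanishes.
The determinant works out to 126*k + 432.
Setting this to zero gives k = -24/7.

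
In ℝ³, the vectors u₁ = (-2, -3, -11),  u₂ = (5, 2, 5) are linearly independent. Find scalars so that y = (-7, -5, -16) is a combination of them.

y = u₁ - u₂

Set up the augmented matrix [u₁ | u₂ | y] and row-reduce.
Back-substitution yields (a₁, a₂) = (1, -1).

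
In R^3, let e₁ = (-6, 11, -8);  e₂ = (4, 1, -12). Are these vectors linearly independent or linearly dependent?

linearly independent

Row-reduce the matrix whose columns are e₁, e₂.
The reduction yields 2 nonzero rows, so the rank is 2.
Since rank = 2 (the number of vectors), the set is linearly independent.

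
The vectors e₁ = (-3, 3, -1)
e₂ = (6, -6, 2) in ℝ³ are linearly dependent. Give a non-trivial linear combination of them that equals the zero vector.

2e₁ + e₂ = 0

Set up α₁e₁ + α₂e₂ = 0 and solve the homogeneous system.
A generator of the null space is (2, 1).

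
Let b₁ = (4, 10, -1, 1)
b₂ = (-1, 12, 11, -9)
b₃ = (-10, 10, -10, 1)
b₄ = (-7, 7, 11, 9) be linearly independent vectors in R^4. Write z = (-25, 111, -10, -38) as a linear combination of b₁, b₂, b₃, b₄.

Write z = a₁b₁ + … + a₄b₄ and equate components.
Back-substitution yields (a₁, …, a₄) = (3, 4, 4, -1).

z = 3b₁ + 4b₂ + 4b₃ - b₄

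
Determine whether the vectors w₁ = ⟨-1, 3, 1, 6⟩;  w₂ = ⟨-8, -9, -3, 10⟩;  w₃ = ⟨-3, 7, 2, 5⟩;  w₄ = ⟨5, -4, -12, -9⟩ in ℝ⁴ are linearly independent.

Row-reduce the matrix whose columns are w₁, w₂, w₃, w₄.
The reduction yields 4 nonzero rows, so the rank is 4.
Since rank = 4 (the number of vectors), the set is linearly independent.

linearly independent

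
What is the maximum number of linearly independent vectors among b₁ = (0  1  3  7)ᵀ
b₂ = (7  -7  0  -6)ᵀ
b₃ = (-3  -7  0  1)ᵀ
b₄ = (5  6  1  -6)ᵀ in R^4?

4

Apply Gaussian elimination to the matrix whose rows are b₁, b₂, b₃, b₄.
Reduction leaves 4 leading entries, giving rank 4.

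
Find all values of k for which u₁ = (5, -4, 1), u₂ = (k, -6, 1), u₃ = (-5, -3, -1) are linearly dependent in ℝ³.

The set is linearly dependent precisely when det[u₁; u₂; u₃] = 0.
Expanding, det = 35 - 7*k.
This vanishes exactly when k = 5.

k = 5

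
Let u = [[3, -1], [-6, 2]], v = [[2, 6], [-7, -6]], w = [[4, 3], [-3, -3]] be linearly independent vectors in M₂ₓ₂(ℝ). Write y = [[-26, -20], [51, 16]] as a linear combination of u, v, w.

Take coordinate vectors relative to {E₁₁, E₁₂, E₂₁, E₂₂}.
Set up the augmented matrix [u | v | w | y] and row-reduce.
Row-reducing the augmented matrix gives the unique coefficients (a₁, a₂, a₃) = (-4, -3, -2).

y = -4u - 3v - 2w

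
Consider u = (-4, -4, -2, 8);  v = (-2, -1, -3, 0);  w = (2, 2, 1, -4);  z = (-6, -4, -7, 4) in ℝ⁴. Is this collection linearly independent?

Place the vectors as rows of a 4×4 matrix and reduce to echelon form.
The reduction yields 2 nonzero rows, so the rank is 2.
Since rank 2 < 4, the set is linearly dependent.
Indeed u + 2w = 0.

linearly dependent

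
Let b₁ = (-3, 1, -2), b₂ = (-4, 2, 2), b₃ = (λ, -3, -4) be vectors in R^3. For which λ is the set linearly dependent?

The set is linearly dependent precisely when det[b₁; b₂; b₃] = 0.
The determinant works out to 6*λ - 34.
Setting this to zero gives λ = 17/3.

λ = 17/3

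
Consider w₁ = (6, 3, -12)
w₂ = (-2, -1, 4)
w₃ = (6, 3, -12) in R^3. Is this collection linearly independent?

Row-reduce the matrix whose columns are w₁, w₂, w₃.
The reduction yields 1 nonzero row, so the rank is 1.
Since rank 1 < 3, the set is linearly dependent.
Indeed w₁ + 3w₂ = 0.

linearly dependent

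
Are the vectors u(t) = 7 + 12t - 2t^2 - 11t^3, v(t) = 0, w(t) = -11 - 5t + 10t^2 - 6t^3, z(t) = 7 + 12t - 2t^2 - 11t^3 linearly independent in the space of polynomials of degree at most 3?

Take coordinates with respect to the standard basis {1, t, …, t^3}.
One of the vectors is the zero vector, so the set is linearly dependent.

linearly dependent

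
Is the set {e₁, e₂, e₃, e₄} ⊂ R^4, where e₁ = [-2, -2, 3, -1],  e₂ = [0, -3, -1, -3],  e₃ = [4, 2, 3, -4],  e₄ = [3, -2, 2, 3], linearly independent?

linearly independent

The matrix [e₁|e₂|e₃|e₄] has determinant 573.
A nonzero determinant means the columns are linearly independent.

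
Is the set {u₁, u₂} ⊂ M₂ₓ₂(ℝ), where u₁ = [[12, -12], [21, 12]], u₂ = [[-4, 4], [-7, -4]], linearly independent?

Take coordinates with respect to the standard basis {E₁₁, E₁₂, E₂₁, E₂₂}.
Row-reduce the matrix whose columns are u₁, u₂.
The reduction yields 1 nonzero row, so the rank is 1.
Since rank 1 < 2, the set is linearly dependent.
Indeed u₁ + 3u₂ = 0.

linearly dependent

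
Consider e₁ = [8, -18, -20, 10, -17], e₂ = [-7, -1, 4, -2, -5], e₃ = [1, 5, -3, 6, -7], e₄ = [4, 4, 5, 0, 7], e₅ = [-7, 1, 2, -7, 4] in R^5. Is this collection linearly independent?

linearly dependent

Place the vectors as rows of a 5×5 matrix and reduce to echelon form.
The reduction yields 4 nonzero rows, so the rank is 4.
Since rank 4 < 5, the set is linearly dependent.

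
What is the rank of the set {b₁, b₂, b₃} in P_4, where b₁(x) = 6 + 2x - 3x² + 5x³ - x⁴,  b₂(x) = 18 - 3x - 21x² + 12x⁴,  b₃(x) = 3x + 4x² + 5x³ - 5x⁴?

2

Represent each element by its coordinate vector in ℝ⁵.
Apply Gaussian elimination to the matrix whose rows are b₁, b₂, b₃.
The echelon form has 2 nonzero rows, so the rank is 2.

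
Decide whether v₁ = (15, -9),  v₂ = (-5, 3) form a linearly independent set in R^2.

The matrix [v₁|v₂] has determinant 0.
A zero determinant means the columns are linearly dependent.
Indeed v₁ + 3v₂ = 0.

linearly dependent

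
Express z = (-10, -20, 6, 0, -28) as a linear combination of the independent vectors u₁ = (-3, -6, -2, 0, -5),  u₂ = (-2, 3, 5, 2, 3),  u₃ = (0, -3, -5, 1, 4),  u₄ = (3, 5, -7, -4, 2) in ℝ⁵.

z = 3u₁ - u₂ - 2u₃ - u₄

Since u₁, u₂, u₃, u₄ are independent, the coefficients expressing z are uniquely determined by a linear system.
The system has the unique solution (a₁, …, a₄) = (3, -1, -2, -1).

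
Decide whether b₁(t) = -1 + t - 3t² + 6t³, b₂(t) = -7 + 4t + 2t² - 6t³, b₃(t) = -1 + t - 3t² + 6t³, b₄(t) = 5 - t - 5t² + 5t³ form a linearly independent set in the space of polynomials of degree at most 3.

Take coordinates with respect to the standard basis {1, t, …, t³}.
Form the 4×4 matrix with these as columns; its determinant is 0.
A zero determinant means the columns are linearly dependent.
Indeed b₁ - b₃ = 0.

linearly dependent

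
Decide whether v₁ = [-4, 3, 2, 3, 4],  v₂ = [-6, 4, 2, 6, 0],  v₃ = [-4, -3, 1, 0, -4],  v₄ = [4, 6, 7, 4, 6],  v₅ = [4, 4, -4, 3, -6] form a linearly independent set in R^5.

linearly independent

The matrix [v₁|v₂|v₃|v₄|v₅] has determinant -936.
A nonzero determinant means the columns are linearly independent.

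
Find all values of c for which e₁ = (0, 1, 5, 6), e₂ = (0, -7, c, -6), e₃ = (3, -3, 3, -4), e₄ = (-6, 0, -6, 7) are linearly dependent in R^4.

The vectors are dependent exactly when the determinant of the matrix with rows e₁, e₂, e₃, e₄ vanishes.
Expanding, det = 105*c + 435.
Setting this to zero gives c = -29/7.

c = -29/7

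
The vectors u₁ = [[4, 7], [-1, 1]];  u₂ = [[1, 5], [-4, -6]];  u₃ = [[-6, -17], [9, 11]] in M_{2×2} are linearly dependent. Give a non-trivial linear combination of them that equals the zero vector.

Pass to coordinate vectors relative to the basis {E₁₁, E₁₂, E₂₁, E₂₂}.
Write the vectors as columns of a matrix and find a nonzero vector in its null space.
One solution (up to scaling) is (1, 2, 1).

u₁ + 2u₂ + u₃ = 0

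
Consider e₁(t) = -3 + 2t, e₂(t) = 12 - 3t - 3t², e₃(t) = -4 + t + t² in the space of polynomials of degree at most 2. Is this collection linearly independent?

linearly dependent

Write each element as a coordinate vector in ℝ³ using {1, t, t²}.
One vector is a scalar multiple of another, so the set is dependent.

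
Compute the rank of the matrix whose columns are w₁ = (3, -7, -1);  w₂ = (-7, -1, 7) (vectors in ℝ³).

Apply Gaussian elimination to the matrix whose rows are w₁, w₂.
The echelon form has 2 nonzero rows, so the rank is 2.

rank 2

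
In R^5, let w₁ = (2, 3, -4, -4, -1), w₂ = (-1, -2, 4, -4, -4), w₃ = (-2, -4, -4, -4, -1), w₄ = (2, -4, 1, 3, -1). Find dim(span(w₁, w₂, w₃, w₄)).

Apply Gaussian elimination to the matrix whose rows are w₁, w₂, w₃, w₄.
Reduction leaves 4 leading entries, giving rank 4.

4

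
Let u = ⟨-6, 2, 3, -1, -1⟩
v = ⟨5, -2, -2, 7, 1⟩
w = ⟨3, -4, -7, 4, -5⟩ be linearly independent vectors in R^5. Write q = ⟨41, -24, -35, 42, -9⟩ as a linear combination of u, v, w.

Solve the system with u, v, w as columns and q as the right-hand side.
Row-reducing the augmented matrix gives the unique coefficients (a₁, a₂, a₃) = (-2, 4, 3).

q = -2u + 4v + 3w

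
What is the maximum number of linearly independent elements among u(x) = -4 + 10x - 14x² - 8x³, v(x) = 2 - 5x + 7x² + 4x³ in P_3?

Use coordinates relative to {1, x, …, x³}.
Form the matrix with u, v as columns and reduce.
Exactly 1 pivot survives; hence the rank is 1.

1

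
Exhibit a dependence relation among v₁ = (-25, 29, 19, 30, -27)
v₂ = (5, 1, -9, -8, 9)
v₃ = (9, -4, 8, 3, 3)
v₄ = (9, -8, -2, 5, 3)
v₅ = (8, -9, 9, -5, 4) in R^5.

v₁ + 2v₂ - 3v₃ + 2v₄ + 3v₅ = 0

Row-reduce the matrix with v₁, v₂, v₃, v₄, v₅ as columns; the null space gives the coefficients.
One solution (up to scaling) is (1, 2, -3, 2, 3).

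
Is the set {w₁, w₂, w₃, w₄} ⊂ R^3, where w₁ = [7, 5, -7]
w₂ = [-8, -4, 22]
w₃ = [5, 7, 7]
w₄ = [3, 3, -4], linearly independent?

linearly dependent

There are 4 vectors in a 3-dimensional space, so they cannot be linearly independent.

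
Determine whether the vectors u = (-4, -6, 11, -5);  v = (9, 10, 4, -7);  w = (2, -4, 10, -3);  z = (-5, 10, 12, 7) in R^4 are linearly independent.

linearly independent

Form the 4×4 matrix with these as columns; its determinant is -15764.
A nonzero determinant means the columns are linearly independent.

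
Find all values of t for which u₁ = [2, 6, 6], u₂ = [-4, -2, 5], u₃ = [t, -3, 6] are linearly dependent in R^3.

t = -37/7

Place the vectors as rows of a 3×3 matrix; dependence ⇔ determinant zero.
The determinant works out to 42*t + 222.
Solving 42*t + 222 = 0 yields t = -37/7.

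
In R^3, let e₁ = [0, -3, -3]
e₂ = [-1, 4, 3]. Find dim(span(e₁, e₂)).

Row-reduce the 2×3 matrix with these as rows.
There are 2 pivot columns, so rank = 2.

dim = 2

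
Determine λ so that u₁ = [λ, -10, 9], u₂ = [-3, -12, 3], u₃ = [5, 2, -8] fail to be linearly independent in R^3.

Place the vectors as rows of a 3×3 matrix; dependence ⇔ determinant zero.
Expanding, det = 90*λ + 576.
Solving 90*λ + 576 = 0 yields λ = -32/5.

λ = -32/5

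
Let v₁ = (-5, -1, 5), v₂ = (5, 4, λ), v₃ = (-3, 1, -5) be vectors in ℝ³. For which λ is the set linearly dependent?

The set is linearly dependent precisely when det[v₁; v₂; v₃] = 0.
Expanding, det = 8*λ + 160.
Solving 8*λ + 160 = 0 yields λ = -20.

λ = -20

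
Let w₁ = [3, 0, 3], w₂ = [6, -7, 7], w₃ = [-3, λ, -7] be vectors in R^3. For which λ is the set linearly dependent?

The vectors are dependent exactly when the determinant of the matrix with rows w₁, w₂, w₃ vanishes.
Cofactor expansion gives det = 84 - 3*λ.
Solving 84 - 3*λ = 0 yields λ = 28.

λ = 28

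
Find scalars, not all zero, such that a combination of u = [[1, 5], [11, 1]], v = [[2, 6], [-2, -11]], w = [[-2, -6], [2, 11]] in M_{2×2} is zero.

v + w = 0

Pass to coordinate vectors relative to the basis {E₁₁, E₁₂, E₂₁, E₂₂}.
Set up α₁u + … + α₃w = 0 and solve the homogeneous system.
The free variable yields coefficients (0, 1, 1) (any nonzero multiple also works).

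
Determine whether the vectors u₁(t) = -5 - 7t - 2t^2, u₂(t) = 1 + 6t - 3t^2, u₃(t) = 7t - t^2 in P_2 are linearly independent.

Write each element as a coordinate vector in ℝ³ using {1, t, t^2}.
Row-reduce the matrix whose columns are u₁, u₂, u₃.
The reduction yields 3 nonzero rows, so the rank is 3.
Since rank = 3 (the number of vectors), the set is linearly independent.

linearly independent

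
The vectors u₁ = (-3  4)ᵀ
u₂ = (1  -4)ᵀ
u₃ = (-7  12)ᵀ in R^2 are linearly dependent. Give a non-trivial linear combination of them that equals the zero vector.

Solve the homogeneous system with u₁, u₂, u₃ as columns by row-reducing the coefficient matrix.
The free variable yields coefficients (2, -1, -1) (any nonzero multiple also works).

2u₁ - u₂ - u₃ = 0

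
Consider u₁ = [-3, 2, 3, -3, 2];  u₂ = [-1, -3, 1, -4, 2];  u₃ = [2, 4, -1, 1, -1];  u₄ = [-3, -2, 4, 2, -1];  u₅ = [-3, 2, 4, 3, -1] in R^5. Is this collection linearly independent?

Row-reduce the matrix whose columns are u₁, u₂, u₃, u₄, u₅.
The reduction yields 5 nonzero rows, so the rank is 5.
Since rank = 5 (the number of vectors), the set is linearly independent.

linearly independent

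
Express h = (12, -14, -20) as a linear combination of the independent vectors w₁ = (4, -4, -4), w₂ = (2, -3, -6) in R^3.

h = 2w₁ + 2w₂

Write h = c₁w₁ + c₂w₂ and equate components.
Row-reducing the augmented matrix gives the unique coefficients (c₁, c₂) = (2, 2).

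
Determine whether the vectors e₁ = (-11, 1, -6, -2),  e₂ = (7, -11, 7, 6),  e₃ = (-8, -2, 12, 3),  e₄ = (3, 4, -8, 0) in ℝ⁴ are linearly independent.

linearly independent

Form the 4×4 matrix with these as columns; its determinant is 5531.
A nonzero determinant means the columns are linearly independent.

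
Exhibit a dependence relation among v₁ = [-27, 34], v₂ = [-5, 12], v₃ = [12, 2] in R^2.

Solve the homogeneous system with v₁, v₂, v₃ as columns by row-reducing the coefficient matrix.
One solution (up to scaling) is (1, -3, 1).

v₁ - 3v₂ + v₃ = 0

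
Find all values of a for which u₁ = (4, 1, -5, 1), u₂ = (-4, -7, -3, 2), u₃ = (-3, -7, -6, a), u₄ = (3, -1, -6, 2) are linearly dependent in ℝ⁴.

The set is linearly dependent precisely when det[u₁; u₂; u₃; u₄] = 0.
Cofactor expansion gives det = 2*a + 8.
Setting this to zero gives a = -4.

a = -4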